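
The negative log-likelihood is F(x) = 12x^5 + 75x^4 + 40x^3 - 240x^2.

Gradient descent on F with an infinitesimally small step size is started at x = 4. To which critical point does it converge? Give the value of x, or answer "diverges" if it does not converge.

1

F'(x) = 60x(x - 1)(x + 2)(x + 4), so F'(4) = 34560.
Gradient descent moves in the -F' direction, i.e. x is decreasing.
The nearest critical point in that direction is x = 1, where F'' = 900 > 0 (a local minimum). The iterate converges there.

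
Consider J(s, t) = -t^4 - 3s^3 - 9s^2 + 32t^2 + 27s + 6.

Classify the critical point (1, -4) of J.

local maximum

The mixed partial ∂²J/∂s∂t is 0, so the Hessian at any point is diag(J_ss, J_tt) = diag(-18(s + 1), 4(-3t^2 + 16)).
At (1, -4): H = diag(-36, -128).
Both eigenvalues are negative, so H is negative definite: a local maximum.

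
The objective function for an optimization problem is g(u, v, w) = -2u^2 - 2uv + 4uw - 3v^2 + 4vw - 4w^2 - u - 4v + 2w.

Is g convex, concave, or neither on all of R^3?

g is quadratic, so its Hessian is the constant matrix H = [[-4, -2, 4], [-2, -6, 4], [4, 4, -8]].
Leading principal minors: -4, 20, -64.
Signs alternate −, +, − ⇒ H ≺ 0 ⇒ concave.

concave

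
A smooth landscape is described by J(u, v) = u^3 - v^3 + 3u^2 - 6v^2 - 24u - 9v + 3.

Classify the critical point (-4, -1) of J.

The mixed partial ∂²J/∂u∂v is 0, so the Hessian at any point is diag(J_uu, J_vv) = diag(6(u + 1), -6(v + 2)).
At (-4, -1): H = diag(-18, -6).
Both eigenvalues are negative, so H is negative definite: a local maximum.

local maximum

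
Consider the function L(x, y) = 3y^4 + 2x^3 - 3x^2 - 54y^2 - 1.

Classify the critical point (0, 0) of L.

The mixed partial ∂²L/∂x∂y is 0, so the Hessian at any point is diag(L_xx, L_yy) = diag(6(2x - 1), 36(y^2 - 3)).
At (0, 0): H = diag(-6, -108).
Both eigenvalues are negative, so H is negative definite: a local maximum.

local maximum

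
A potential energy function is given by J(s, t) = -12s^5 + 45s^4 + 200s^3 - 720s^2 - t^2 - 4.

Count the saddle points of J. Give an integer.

2

J separates as a function of s plus a function of t, so ∇J=0 decouples.
∂J/∂s = -60s(s - 4)(s - 2)(s + 3) = 0 at s ∈ {-3, 0, 2, 4}; ∂J/∂t = -2t = 0 at t ∈ {0}.
The Hessian is diagonal: diag(J_ss, J_tt). Second derivatives: J_ss(-3)=6300, J_ss(0)=-1440, J_ss(2)=1200, J_ss(4)=-3360; J_tt(0)=-2.
Saddle points occur where the two diagonal entries have opposite signs: (-3, 0), (2, 0). Count: 2.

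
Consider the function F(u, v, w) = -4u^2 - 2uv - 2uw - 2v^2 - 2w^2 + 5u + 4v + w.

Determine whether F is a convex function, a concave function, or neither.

F is quadratic, so its Hessian is the constant matrix H = [[-8, -2, -2], [-2, -4, 0], [-2, 0, -4]].
Leading principal minors: -8, 28, -96.
Signs alternate −, +, − ⇒ H ≺ 0 ⇒ concave.

concave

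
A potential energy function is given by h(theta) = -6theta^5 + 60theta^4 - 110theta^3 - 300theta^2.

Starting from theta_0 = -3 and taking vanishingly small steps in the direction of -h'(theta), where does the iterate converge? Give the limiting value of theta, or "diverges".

h'(theta) = -30theta(theta - 5)(theta - 4)(theta + 1), so h'(-3) = -10080.
Gradient descent moves in the -h' direction, i.e. theta is increasing.
The nearest critical point in that direction is theta = -1, where h'' = 900 > 0 (a local minimum). The iterate converges there.

-1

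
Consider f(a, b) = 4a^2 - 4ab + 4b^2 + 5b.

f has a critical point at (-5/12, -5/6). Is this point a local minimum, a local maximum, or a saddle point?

local minimum

The Hessian of f is constant: H = [[8, -4], [-4, 8]].
det(H) = 8·8 − (-4)² = 48.
det(H) > 0 and tr(H) = 16 > 0, so H is positive definite and the point is a local minimum.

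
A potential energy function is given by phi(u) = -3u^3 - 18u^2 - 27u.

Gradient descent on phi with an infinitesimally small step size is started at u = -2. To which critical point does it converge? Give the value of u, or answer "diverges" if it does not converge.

phi'(u) = -9(u + 1)(u + 3), so phi'(-2) = 9.
Gradient descent moves in the -phi' direction, i.e. u is decreasing.
The nearest critical point in that direction is u = -3, where phi'' = 18 > 0 (a local minimum). The iterate converges there.

-3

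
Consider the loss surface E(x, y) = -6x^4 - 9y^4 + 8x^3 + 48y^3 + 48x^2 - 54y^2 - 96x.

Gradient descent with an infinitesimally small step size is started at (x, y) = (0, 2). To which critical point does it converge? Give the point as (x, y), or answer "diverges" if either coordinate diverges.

E is separable, so gradient descent decouples: x follows -∂E/∂x, y follows -∂E/∂y.
∂E/∂x = -24(x - 2)(x - 1)(x + 2); at x=0 this is -96, so x increases.
∂E/∂y = -36y(y - 3)(y - 1); at y=2 this is 72, so y decreases.
x converges to its nearest critical value 1 (a local min of the x-part); y converges to 1. The iterate converges to (1, 1).

(1, 1)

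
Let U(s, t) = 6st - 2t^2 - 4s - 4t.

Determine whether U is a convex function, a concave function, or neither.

U is quadratic, so its Hessian is the constant matrix H = [[0, 6], [6, -4]].
det(H) = -36, tr(H) = -4.
det(H) < 0, so H is indefinite: neither convex nor concave.

neither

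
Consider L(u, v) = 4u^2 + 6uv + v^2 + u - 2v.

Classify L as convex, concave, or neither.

neither

L is quadratic, so its Hessian is the constant matrix H = [[8, 6], [6, 2]].
det(H) = -20, tr(H) = 10.
det(H) < 0, so H is indefinite: neither convex nor concave.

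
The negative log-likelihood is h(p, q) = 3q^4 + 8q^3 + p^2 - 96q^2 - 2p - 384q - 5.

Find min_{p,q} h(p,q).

-1798

h(p,q) separates as A(p) + B(q) − 5, so its minimum is min A + min B − 5.
A'(p) = 2p - 2 vanishes at p ∈ {1}; B'(q) = 12(q - 4)(q + 2)(q + 4) vanishes at q ∈ {-4, -2, 4}.
Local minima of A (where A''>0): A(1)=-1. Local minima of B: B(-4)=256, B(4)=-1792.
So the global minimum of h is A(1) + B(4) − 5 = -1 − 1792 − 5 = -1798, attained at (1, 4).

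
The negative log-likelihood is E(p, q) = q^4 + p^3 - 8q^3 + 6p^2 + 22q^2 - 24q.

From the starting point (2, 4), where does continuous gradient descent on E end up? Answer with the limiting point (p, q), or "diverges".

E is separable, so gradient descent decouples: p follows -∂E/∂p, q follows -∂E/∂q.
∂E/∂p = 3p(p + 4); at p=2 this is 36, so p decreases.
∂E/∂q = 4(q - 3)(q - 2)(q - 1); at q=4 this is 24, so q decreases.
p converges to its nearest critical value 0 (a local min of the p-part); q converges to 3. The iterate converges to (0, 3).

(0, 3)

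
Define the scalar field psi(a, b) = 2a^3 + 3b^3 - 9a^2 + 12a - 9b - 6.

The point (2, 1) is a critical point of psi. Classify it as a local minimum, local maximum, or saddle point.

The mixed partial ∂²psi/∂a∂b is 0, so the Hessian at any point is diag(psi_aa, psi_bb) = diag(6(2a - 3), 18b).
At (2, 1): H = diag(6, 18).
Both eigenvalues are positive, so H is positive definite: a local minimum.

local minimum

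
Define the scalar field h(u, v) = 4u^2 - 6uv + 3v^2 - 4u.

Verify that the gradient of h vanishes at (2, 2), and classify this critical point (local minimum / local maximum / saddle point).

∇h = (8u - 6v - 4, -6u + 6v); substituting (2, 2) gives ∇h = (0, 0), so (2, 2) is indeed a critical point.
The Hessian of h is constant: H = [[8, -6], [-6, 6]].
det(H) = 8·6 − (-6)² = 12.
det(H) > 0 and tr(H) = 14 > 0, so H is positive definite and the point is a local minimum.

local minimum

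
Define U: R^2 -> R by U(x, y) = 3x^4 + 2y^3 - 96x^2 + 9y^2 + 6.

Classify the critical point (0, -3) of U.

The mixed partial ∂²U/∂x∂y is 0, so the Hessian at any point is diag(U_xx, U_yy) = diag(12(3x^2 - 16), 6(2y + 3)).
At (0, -3): H = diag(-192, -18).
Both eigenvalues are negative, so H is negative definite: a local maximum.

local maximum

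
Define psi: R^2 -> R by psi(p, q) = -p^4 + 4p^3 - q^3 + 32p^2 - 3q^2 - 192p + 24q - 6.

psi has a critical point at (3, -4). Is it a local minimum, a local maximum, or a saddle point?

The mixed partial ∂²psi/∂p∂q is 0, so the Hessian at any point is diag(psi_pp, psi_qq) = diag(4(-3p^2 + 6p + 16), -6(q + 1)).
At (3, -4): H = diag(28, 18).
Both eigenvalues are positive, so H is positive definite: a local minimum.

local minimum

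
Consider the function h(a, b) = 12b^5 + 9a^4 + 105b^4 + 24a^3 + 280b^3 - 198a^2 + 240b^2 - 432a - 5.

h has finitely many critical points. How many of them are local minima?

4

h separates as a function of a plus a function of b, so ∇h=0 decouples.
∂h/∂a = 36(a - 3)(a + 1)(a + 4) = 0 at a ∈ {-4, -1, 3}; ∂h/∂b = 60b(b + 1)(b + 2)(b + 4) = 0 at b ∈ {-4, -2, -1, 0}.
The Hessian is diagonal: diag(h_aa, h_bb). Second derivatives: h_aa(-4)=756, h_aa(-1)=-432, h_aa(3)=1008; h_bb(-4)=-1440, h_bb(-2)=240, h_bb(-1)=-180, h_bb(0)=480.
Local minima occur where both diagonal entries positive: (-4, -2), (-4, 0), (3, -2), (3, 0). Count: 4.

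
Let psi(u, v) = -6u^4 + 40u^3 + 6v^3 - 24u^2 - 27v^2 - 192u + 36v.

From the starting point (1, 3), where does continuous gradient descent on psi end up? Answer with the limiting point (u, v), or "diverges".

(2, 2)

psi is separable, so gradient descent decouples: u follows -∂psi/∂u, v follows -∂psi/∂v.
∂psi/∂u = -24(u - 4)(u - 2)(u + 1); at u=1 this is -144, so u increases.
∂psi/∂v = 18(v - 2)(v - 1); at v=3 this is 36, so v decreases.
u converges to its nearest critical value 2 (a local min of the u-part); v converges to 2. The iterate converges to (2, 2).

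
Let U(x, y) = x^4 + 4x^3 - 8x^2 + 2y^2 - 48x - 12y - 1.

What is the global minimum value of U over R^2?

U(x,y) separates as P(x) + Q(y) − 1, so its minimum is min P + min Q − 1.
P'(x) = 4(x - 2)(x + 2)(x + 3) vanishes at x ∈ {-3, -2, 2}; Q'(y) = 4y - 12 vanishes at y ∈ {3}.
Local minima of P (where P''>0): P(-3)=45, P(2)=-80. Local minima of Q: Q(3)=-18.
So the global minimum of U is P(2) + Q(3) − 1 = -80 − 18 − 1 = -99, attained at (2, 3).

-99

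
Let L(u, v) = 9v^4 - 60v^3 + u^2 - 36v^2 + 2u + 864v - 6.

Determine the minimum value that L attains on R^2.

-1255

L(u,v) separates as P(u) + Q(v) − 6, so its minimum is min P + min Q − 6.
P'(u) = 2u + 2 vanishes at u ∈ {-1}; Q'(v) = 36(v - 4)(v - 3)(v + 2) vanishes at v ∈ {-2, 3, 4}.
Local minima of P (where P''>0): P(-1)=-1. Local minima of Q: Q(-2)=-1248, Q(4)=1344.
So the global minimum of L is P(-1) + Q(-2) − 6 = -1 − 1248 − 6 = -1255, attained at (-1, -2).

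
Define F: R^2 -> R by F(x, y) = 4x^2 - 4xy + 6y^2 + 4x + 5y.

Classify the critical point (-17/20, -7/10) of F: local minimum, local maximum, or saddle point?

local minimum

The Hessian of F is constant: H = [[8, -4], [-4, 12]].
det(H) = 8·12 − (-4)² = 80.
det(H) > 0 and tr(H) = 20 > 0, so H is positive definite and the point is a local minimum.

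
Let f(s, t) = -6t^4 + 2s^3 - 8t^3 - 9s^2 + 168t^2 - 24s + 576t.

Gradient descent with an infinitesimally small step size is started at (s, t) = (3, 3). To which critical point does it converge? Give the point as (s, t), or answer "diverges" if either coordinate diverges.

(4, -2)

f is separable, so gradient descent decouples: s follows -∂f/∂s, t follows -∂f/∂t.
∂f/∂s = 6(s - 4)(s + 1); at s=3 this is -24, so s increases.
∂f/∂t = -24(t - 4)(t + 2)(t + 3); at t=3 this is 720, so t decreases.
s converges to its nearest critical value 4 (a local min of the s-part); t converges to -2. The iterate converges to (4, -2).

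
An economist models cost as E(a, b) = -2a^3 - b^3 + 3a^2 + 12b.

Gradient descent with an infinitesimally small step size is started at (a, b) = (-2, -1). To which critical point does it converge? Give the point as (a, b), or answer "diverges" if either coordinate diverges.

(0, -2)

E is separable, so gradient descent decouples: a follows -∂E/∂a, b follows -∂E/∂b.
∂E/∂a = -6a(a - 1); at a=-2 this is -36, so a increases.
∂E/∂b = -3(b - 2)(b + 2); at b=-1 this is 9, so b decreases.
a converges to its nearest critical value 0 (a local min of the a-part); b converges to -2. The iterate converges to (0, -2).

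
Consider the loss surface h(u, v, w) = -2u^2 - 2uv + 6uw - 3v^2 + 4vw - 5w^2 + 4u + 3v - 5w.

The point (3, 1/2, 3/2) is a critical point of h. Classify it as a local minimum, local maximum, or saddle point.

The Hessian is constant: H = [[-4, -2, 6], [-2, -6, 4], [6, 4, -10]].
Leading principal minors: Δ₁ = -4, Δ₂ = 20, Δ₃ = -16.
The minors alternate sign starting negative (−, +, −), so H is negative definite: a local maximum.

local maximum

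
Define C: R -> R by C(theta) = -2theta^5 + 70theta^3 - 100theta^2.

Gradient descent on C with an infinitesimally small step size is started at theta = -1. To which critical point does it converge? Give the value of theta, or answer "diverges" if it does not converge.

-5

C'(theta) = -10theta(theta - 4)(theta - 1)(theta + 5), so C'(-1) = 400.
Gradient descent moves in the -C' direction, i.e. theta is decreasing.
The nearest critical point in that direction is theta = -5, where C'' = 2700 > 0 (a local minimum). The iterate converges there.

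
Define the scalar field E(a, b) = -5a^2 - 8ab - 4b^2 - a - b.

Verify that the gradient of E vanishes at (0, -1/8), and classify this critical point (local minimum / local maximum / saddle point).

local maximum

∇E = (-10a - 8b - 1, -8a - 8b - 1); substituting (0, -1/8) gives ∇E = (0, 0), so (0, -1/8) is indeed a critical point.
The Hessian of E is constant: H = [[-10, -8], [-8, -8]].
det(H) = (-10)·(-8) − (-8)² = 16.
det(H) > 0 and tr(H) = -18 < 0, so H is negative definite and the point is a local maximum.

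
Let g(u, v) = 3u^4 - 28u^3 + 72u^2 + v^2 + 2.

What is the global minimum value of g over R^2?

2

g(u,v) separates as P(u) + Q(v) + 2, so its minimum is min P + min Q + 2.
P'(u) = 12u(u - 4)(u - 3) vanishes at u ∈ {0, 3, 4}; Q'(v) = 2v vanishes at v ∈ {0}.
Local minima of P (where P''>0): P(0)=0, P(4)=128. Local minima of Q: Q(0)=0.
So the global minimum of g is P(0) + Q(0) + 2 = 0 + 0 + 2 = 2, attained at (0, 0).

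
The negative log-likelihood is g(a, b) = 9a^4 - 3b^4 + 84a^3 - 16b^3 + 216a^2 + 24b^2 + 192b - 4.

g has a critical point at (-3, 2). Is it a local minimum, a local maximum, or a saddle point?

local maximum

The mixed partial ∂²g/∂a∂b is 0, so the Hessian at any point is diag(g_aa, g_bb) = diag(36(3a^2 + 14a + 12), 12(-3b^2 - 8b + 4)).
At (-3, 2): H = diag(-108, -288).
Both eigenvalues are negative, so H is negative definite: a local maximum.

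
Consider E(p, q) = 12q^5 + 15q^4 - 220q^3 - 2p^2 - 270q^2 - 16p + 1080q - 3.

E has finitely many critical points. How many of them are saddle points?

2

E separates as a function of p plus a function of q, so ∇E=0 decouples.
∂E/∂p = -4(p + 4) = 0 at p ∈ {-4}; ∂E/∂q = 60(q - 3)(q - 1)(q + 2)(q + 3) = 0 at q ∈ {-3, -2, 1, 3}.
The Hessian is diagonal: diag(E_pp, E_qq). Second derivatives: E_pp(-4)=-4; E_qq(-3)=-1440, E_qq(-2)=900, E_qq(1)=-1440, E_qq(3)=3600.
Saddle points occur where the two diagonal entries have opposite signs: (-4, -2), (-4, 3). Count: 2.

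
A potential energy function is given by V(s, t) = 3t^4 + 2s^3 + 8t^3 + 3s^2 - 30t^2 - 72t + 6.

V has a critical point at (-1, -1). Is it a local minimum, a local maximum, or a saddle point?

The mixed partial ∂²V/∂s∂t is 0, so the Hessian at any point is diag(V_ss, V_tt) = diag(6(2s + 1), 12(3t^2 + 4t - 5)).
At (-1, -1): H = diag(-6, -72).
Both eigenvalues are negative, so H is negative definite: a local maximum.

local maximum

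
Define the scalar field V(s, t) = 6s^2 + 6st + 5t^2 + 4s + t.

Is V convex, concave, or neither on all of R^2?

convex

V is quadratic, so its Hessian is the constant matrix H = [[12, 6], [6, 10]].
det(H) = 84, tr(H) = 22.
det(H) > 0 and tr(H) > 0, so H is positive definite everywhere: convex.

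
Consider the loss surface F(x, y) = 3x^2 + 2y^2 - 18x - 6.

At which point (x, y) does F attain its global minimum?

F(x,y) separates as P(x) + Q(y) − 6, so its minimum is min P + min Q − 6.
P'(x) = 6x - 18 vanishes at x ∈ {3}; Q'(y) = 4y vanishes at y ∈ {0}.
Local minima of P (where P''>0): P(3)=-27. Local minima of Q: Q(0)=0.
So the global minimum of F is P(3) + Q(0) − 6 = -27 + 0 − 6 = -33, attained at (3, 0).

(3, 0)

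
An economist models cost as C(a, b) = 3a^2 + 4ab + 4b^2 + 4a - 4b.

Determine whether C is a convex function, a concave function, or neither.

C is quadratic, so its Hessian is the constant matrix H = [[6, 4], [4, 8]].
det(H) = 32, tr(H) = 14.
det(H) > 0 and tr(H) > 0, so H is positive definite everywhere: convex.

convex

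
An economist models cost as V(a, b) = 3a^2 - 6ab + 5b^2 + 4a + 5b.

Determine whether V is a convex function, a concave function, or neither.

convex

V is quadratic, so its Hessian is the constant matrix H = [[6, -6], [-6, 10]].
det(H) = 24, tr(H) = 16.
det(H) > 0 and tr(H) > 0, so H is positive definite everywhere: convex.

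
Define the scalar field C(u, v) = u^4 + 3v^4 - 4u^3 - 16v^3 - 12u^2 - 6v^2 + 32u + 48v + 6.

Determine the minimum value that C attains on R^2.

C(u,v) separates as P(u) + Q(v) + 6, so its minimum is min P + min Q + 6.
P'(u) = 4(u - 4)(u - 1)(u + 2) vanishes at u ∈ {-2, 1, 4}; Q'(v) = 12(v - 4)(v - 1)(v + 1) vanishes at v ∈ {-1, 1, 4}.
Local minima of P (where P''>0): P(-2)=-64, P(4)=-64. Local minima of Q: Q(-1)=-35, Q(4)=-160.
So the global minimum of C is P(-2) + Q(4) + 6 = -64 − 160 + 6 = -218, attained at (-2, 4).

-218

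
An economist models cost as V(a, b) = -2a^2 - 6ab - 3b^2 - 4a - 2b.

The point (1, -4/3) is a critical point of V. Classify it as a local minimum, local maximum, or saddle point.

saddle point

The Hessian of V is constant: H = [[-4, -6], [-6, -6]].
det(H) = (-4)·(-6) − (-6)² = -12.
Since det(H) < 0, H is indefinite and the critical point is a saddle point.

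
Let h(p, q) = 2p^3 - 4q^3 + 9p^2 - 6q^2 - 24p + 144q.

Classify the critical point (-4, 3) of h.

local maximum

The mixed partial ∂²h/∂p∂q is 0, so the Hessian at any point is diag(h_pp, h_qq) = diag(6(2p + 3), -12(2q + 1)).
At (-4, 3): H = diag(-30, -84).
Both eigenvalues are negative, so H is negative definite: a local maximum.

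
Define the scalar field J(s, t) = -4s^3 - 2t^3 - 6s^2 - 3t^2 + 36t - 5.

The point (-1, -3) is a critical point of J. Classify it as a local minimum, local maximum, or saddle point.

The mixed partial ∂²J/∂s∂t is 0, so the Hessian at any point is diag(J_ss, J_tt) = diag(-12(2s + 1), -6(2t + 1)).
At (-1, -3): H = diag(12, 30).
Both eigenvalues are positive, so H is positive definite: a local minimum.

local minimum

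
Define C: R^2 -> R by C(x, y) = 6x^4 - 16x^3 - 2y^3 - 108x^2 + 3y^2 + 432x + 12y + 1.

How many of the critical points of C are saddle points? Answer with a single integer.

3

C separates as a function of x plus a function of y, so ∇C=0 decouples.
∂C/∂x = 24(x - 3)(x - 2)(x + 3) = 0 at x ∈ {-3, 2, 3}; ∂C/∂y = -6(y - 2)(y + 1) = 0 at y ∈ {-1, 2}.
The Hessian is diagonal: diag(C_xx, C_yy). Second derivatives: C_xx(-3)=720, C_xx(2)=-120, C_xx(3)=144; C_yy(-1)=18, C_yy(2)=-18.
Saddle points occur where the two diagonal entries have opposite signs: (-3, 2), (2, -1), (3, 2). Count: 3.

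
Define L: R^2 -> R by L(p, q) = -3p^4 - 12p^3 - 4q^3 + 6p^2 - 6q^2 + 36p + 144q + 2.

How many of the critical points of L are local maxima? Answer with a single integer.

L separates as a function of p plus a function of q, so ∇L=0 decouples.
∂L/∂p = -12(p - 1)(p + 1)(p + 3) = 0 at p ∈ {-3, -1, 1}; ∂L/∂q = -12(q - 3)(q + 4) = 0 at q ∈ {-4, 3}.
The Hessian is diagonal: diag(L_pp, L_qq). Second derivatives: L_pp(-3)=-96, L_pp(-1)=48, L_pp(1)=-96; L_qq(-4)=84, L_qq(3)=-84.
Local maxima occur where both diagonal entries negative: (-3, 3), (1, 3). Count: 2.

2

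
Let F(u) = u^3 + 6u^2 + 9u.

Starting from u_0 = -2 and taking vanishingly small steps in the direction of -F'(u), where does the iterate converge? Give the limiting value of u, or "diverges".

F'(u) = 3(u + 1)(u + 3), so F'(-2) = -3.
Gradient descent moves in the -F' direction, i.e. u is increasing.
The nearest critical point in that direction is u = -1, where F'' = 6 > 0 (a local minimum). The iterate converges there.

-1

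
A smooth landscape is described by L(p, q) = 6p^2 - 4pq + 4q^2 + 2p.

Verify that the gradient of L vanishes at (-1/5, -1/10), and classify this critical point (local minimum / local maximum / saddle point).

local minimum

∇L = (12p - 4q + 2, -4p + 8q); substituting (-1/5, -1/10) gives ∇L = (0, 0), so (-1/5, -1/10) is indeed a critical point.
The Hessian of L is constant: H = [[12, -4], [-4, 8]].
det(H) = 12·8 − (-4)² = 80.
det(H) > 0 and tr(H) = 20 > 0, so H is positive definite and the point is a local minimum.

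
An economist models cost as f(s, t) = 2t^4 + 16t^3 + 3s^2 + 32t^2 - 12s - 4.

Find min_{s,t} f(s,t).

-16

f(s,t) separates as P(s) + Q(t) − 4, so its minimum is min P + min Q − 4.
P'(s) = 6s - 12 vanishes at s ∈ {2}; Q'(t) = 8t(t + 2)(t + 4) vanishes at t ∈ {-4, -2, 0}.
Local minima of P (where P''>0): P(2)=-12. Local minima of Q: Q(-4)=0, Q(0)=0.
So the global minimum of f is P(2) + Q(-4) − 4 = -12 + 0 − 4 = -16, attained at (2, -4).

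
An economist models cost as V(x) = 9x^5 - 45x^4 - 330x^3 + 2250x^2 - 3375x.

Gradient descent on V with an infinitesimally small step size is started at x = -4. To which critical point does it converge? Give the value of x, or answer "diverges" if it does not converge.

V'(x) = 45(x - 5)(x - 3)(x - 1)(x + 5), so V'(-4) = -14175.
Gradient descent moves in the -V' direction, i.e. x is increasing.
The nearest critical point in that direction is x = 1, where V'' = 2160 > 0 (a local minimum). The iterate converges there.

1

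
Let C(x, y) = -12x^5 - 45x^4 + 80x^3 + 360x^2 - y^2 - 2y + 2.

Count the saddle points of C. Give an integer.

C separates as a function of x plus a function of y, so ∇C=0 decouples.
∂C/∂x = -60x(x - 2)(x + 2)(x + 3) = 0 at x ∈ {-3, -2, 0, 2}; ∂C/∂y = -2(y + 1) = 0 at y ∈ {-1}.
The Hessian is diagonal: diag(C_xx, C_yy). Second derivatives: C_xx(-3)=900, C_xx(-2)=-480, C_xx(0)=720, C_xx(2)=-2400; C_yy(-1)=-2.
Saddle points occur where the two diagonal entries have opposite signs: (-3, -1), (0, -1). Count: 2.

2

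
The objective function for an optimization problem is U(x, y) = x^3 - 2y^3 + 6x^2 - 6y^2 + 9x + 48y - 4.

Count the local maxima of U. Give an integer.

U separates as a function of x plus a function of y, so ∇U=0 decouples.
∂U/∂x = 3(x + 1)(x + 3) = 0 at x ∈ {-3, -1}; ∂U/∂y = -6(y - 2)(y + 4) = 0 at y ∈ {-4, 2}.
The Hessian is diagonal: diag(U_xx, U_yy). Second derivatives: U_xx(-3)=-6, U_xx(-1)=6; U_yy(-4)=36, U_yy(2)=-36.
Local maxima occur where both diagonal entries negative: (-3, 2). Count: 1.

1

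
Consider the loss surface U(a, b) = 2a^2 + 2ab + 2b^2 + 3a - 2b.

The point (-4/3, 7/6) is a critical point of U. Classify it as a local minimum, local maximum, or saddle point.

The Hessian of U is constant: H = [[4, 2], [2, 4]].
det(H) = 4·4 − 2² = 12.
det(H) > 0 and tr(H) = 8 > 0, so H is positive definite and the point is a local minimum.

local minimum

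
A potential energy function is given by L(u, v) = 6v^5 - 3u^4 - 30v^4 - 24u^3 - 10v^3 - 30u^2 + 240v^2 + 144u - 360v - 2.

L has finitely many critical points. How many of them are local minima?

2

L separates as a function of u plus a function of v, so ∇L=0 decouples.
∂L/∂u = -12(u - 1)(u + 3)(u + 4) = 0 at u ∈ {-4, -3, 1}; ∂L/∂v = 30(v - 3)(v - 2)(v - 1)(v + 2) = 0 at v ∈ {-2, 1, 2, 3}.
The Hessian is diagonal: diag(L_uu, L_vv). Second derivatives: L_uu(-4)=-60, L_uu(-3)=48, L_uu(1)=-240; L_vv(-2)=-1800, L_vv(1)=180, L_vv(2)=-120, L_vv(3)=300.
Local minima occur where both diagonal entries positive: (-3, 1), (-3, 3). Count: 2.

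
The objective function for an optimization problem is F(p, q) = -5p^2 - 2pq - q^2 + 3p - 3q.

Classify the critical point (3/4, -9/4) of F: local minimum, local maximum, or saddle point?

local maximum

The Hessian of F is constant: H = [[-10, -2], [-2, -2]].
det(H) = (-10)·(-2) − (-2)² = 16.
det(H) > 0 and tr(H) = -12 < 0, so H is negative definite and the point is a local maximum.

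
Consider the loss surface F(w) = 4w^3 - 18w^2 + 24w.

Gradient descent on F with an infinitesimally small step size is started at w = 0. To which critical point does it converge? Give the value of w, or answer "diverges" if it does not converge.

F'(w) = 12(w - 2)(w - 1), so F'(0) = 24.
Gradient descent moves in the -F' direction, i.e. w is decreasing.
There is no critical point below w=0, and F' keeps the same sign, so the iterate runs off to −∞.

diverges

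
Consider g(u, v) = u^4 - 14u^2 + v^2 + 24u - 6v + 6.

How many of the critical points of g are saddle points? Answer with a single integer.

g separates as a function of u plus a function of v, so ∇g=0 decouples.
∂g/∂u = 4(u - 2)(u - 1)(u + 3) = 0 at u ∈ {-3, 1, 2}; ∂g/∂v = 2(v - 3) = 0 at v ∈ {3}.
The Hessian is diagonal: diag(g_uu, g_vv). Second derivatives: g_uu(-3)=80, g_uu(1)=-16, g_uu(2)=20; g_vv(3)=2.
Saddle points occur where the two diagonal entries have opposite signs: (1, 3). Count: 1.

1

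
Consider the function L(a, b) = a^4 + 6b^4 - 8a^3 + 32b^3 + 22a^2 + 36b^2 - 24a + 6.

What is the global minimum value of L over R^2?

-57

L(a,b) separates as P(a) + Q(b) + 6, so its minimum is min P + min Q + 6.
P'(a) = 4(a - 3)(a - 2)(a - 1) vanishes at a ∈ {1, 2, 3}; Q'(b) = 24b(b + 1)(b + 3) vanishes at b ∈ {-3, -1, 0}.
Local minima of P (where P''>0): P(1)=-9, P(3)=-9. Local minima of Q: Q(-3)=-54, Q(0)=0.
So the global minimum of L is P(1) + Q(-3) + 6 = -9 − 54 + 6 = -57, attained at (1, -3).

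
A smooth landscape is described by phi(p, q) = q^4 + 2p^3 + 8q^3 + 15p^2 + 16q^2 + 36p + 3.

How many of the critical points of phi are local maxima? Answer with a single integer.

phi separates as a function of p plus a function of q, so ∇phi=0 decouples.
∂phi/∂p = 6(p + 2)(p + 3) = 0 at p ∈ {-3, -2}; ∂phi/∂q = 4q(q + 2)(q + 4) = 0 at q ∈ {-4, -2, 0}.
The Hessian is diagonal: diag(phi_pp, phi_qq). Second derivatives: phi_pp(-3)=-6, phi_pp(-2)=6; phi_qq(-4)=32, phi_qq(-2)=-16, phi_qq(0)=32.
Local maxima occur where both diagonal entries negative: (-3, -2). Count: 1.

1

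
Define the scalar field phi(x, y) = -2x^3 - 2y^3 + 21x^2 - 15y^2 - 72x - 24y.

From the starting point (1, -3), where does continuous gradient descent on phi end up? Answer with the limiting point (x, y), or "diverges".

(3, -4)

phi is separable, so gradient descent decouples: x follows -∂phi/∂x, y follows -∂phi/∂y.
∂phi/∂x = -6(x - 4)(x - 3); at x=1 this is -36, so x increases.
∂phi/∂y = -6(y + 1)(y + 4); at y=-3 this is 12, so y decreases.
x converges to its nearest critical value 3 (a local min of the x-part); y converges to -4. The iterate converges to (3, -4).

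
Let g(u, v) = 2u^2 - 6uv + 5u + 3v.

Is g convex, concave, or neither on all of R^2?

neither

g is quadratic, so its Hessian is the constant matrix H = [[4, -6], [-6, 0]].
det(H) = -36, tr(H) = 4.
det(H) < 0, so H is indefinite: neither convex nor concave.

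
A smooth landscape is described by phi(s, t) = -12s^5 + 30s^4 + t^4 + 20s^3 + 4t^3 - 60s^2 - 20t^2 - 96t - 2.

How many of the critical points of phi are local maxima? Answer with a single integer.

phi separates as a function of s plus a function of t, so ∇phi=0 decouples.
∂phi/∂s = -60s(s - 2)(s - 1)(s + 1) = 0 at s ∈ {-1, 0, 1, 2}; ∂phi/∂t = 4(t - 3)(t + 2)(t + 4) = 0 at t ∈ {-4, -2, 3}.
The Hessian is diagonal: diag(phi_ss, phi_tt). Second derivatives: phi_ss(-1)=360, phi_ss(0)=-120, phi_ss(1)=120, phi_ss(2)=-360; phi_tt(-4)=56, phi_tt(-2)=-40, phi_tt(3)=140.
Local maxima occur where both diagonal entries negative: (0, -2), (2, -2). Count: 2.

2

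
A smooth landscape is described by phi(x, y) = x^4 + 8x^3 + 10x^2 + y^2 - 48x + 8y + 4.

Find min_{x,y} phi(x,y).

-41

phi(x,y) separates as P(x) + Q(y) + 4, so its minimum is min P + min Q + 4.
P'(x) = 4(x - 1)(x + 3)(x + 4) vanishes at x ∈ {-4, -3, 1}; Q'(y) = 2y + 8 vanishes at y ∈ {-4}.
Local minima of P (where P''>0): P(-4)=96, P(1)=-29. Local minima of Q: Q(-4)=-16.
So the global minimum of phi is P(1) + Q(-4) + 4 = -29 − 16 + 4 = -41, attained at (1, -4).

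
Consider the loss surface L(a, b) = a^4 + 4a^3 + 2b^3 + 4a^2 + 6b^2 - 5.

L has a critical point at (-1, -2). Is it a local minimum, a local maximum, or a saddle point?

local maximum

The mixed partial ∂²L/∂a∂b is 0, so the Hessian at any point is diag(L_aa, L_bb) = diag(4(3a^2 + 6a + 2), 12(b + 1)).
At (-1, -2): H = diag(-4, -12).
Both eigenvalues are negative, so H is negative definite: a local maximum.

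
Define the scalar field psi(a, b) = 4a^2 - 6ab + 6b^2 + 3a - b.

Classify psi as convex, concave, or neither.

psi is quadratic, so its Hessian is the constant matrix H = [[8, -6], [-6, 12]].
det(H) = 60, tr(H) = 20.
det(H) > 0 and tr(H) > 0, so H is positive definite everywhere: convex.

convex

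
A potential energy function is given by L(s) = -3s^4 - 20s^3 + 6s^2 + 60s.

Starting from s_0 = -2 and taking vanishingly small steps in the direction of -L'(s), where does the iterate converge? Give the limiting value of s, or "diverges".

-1

L'(s) = -12(s - 1)(s + 1)(s + 5), so L'(-2) = -108.
Gradient descent moves in the -L' direction, i.e. s is increasing.
The nearest critical point in that direction is s = -1, where L'' = 96 > 0 (a local minimum). The iterate converges there.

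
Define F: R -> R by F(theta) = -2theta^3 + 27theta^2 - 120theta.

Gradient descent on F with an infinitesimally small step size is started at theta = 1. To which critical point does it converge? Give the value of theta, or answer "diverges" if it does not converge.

4

F'(theta) = -6(theta - 5)(theta - 4), so F'(1) = -72.
Gradient descent moves in the -F' direction, i.e. theta is increasing.
The nearest critical point in that direction is theta = 4, where F'' = 6 > 0 (a local minimum). The iterate converges there.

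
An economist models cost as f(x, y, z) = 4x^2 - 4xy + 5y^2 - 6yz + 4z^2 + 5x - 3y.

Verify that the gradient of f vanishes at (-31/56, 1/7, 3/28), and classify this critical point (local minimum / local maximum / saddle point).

∇f = (8x - 4y + 5, -4x + 10y - 6z - 3, -6y + 8z); substituting (-31/56, 1/7, 3/28) gives ∇f = (0, 0, 0), so (-31/56, 1/7, 3/28) is indeed a critical point.
The Hessian is constant: H = [[8, -4, 0], [-4, 10, -6], [0, -6, 8]].
Leading principal minors: Δ₁ = 8, Δ₂ = 64, Δ₃ = 224.
All leading minors are positive, so H is positive definite: a local minimum.

local minimum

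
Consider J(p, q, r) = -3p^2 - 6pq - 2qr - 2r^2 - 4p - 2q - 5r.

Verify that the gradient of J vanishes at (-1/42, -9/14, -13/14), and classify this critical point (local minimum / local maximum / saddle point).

∇J = (-6p - 6q - 4, -6p - 2r - 2, -2q - 4r - 5); substituting (-1/42, -9/14, -13/14) gives ∇J = (0, 0, 0), so (-1/42, -9/14, -13/14) is indeed a critical point.
The Hessian is constant: H = [[-6, -6, 0], [-6, 0, -2], [0, -2, -4]].
Leading principal minors: Δ₁ = -6, Δ₂ = -36, Δ₃ = 168.
The minors fit neither the all-positive nor the alternating-sign pattern, so H is indefinite: a saddle point.

saddle point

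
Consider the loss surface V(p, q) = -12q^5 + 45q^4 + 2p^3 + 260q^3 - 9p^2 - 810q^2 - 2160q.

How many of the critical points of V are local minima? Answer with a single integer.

2

V separates as a function of p plus a function of q, so ∇V=0 decouples.
∂V/∂p = 6p(p - 3) = 0 at p ∈ {0, 3}; ∂V/∂q = -60(q - 4)(q - 3)(q + 1)(q + 3) = 0 at q ∈ {-3, -1, 3, 4}.
The Hessian is diagonal: diag(V_pp, V_qq). Second derivatives: V_pp(0)=-18, V_pp(3)=18; V_qq(-3)=5040, V_qq(-1)=-2400, V_qq(3)=1440, V_qq(4)=-2100.
Local minima occur where both diagonal entries positive: (3, -3), (3, 3). Count: 2.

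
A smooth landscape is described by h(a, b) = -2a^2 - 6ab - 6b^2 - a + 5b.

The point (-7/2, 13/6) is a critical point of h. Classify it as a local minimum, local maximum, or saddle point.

local maximum

The Hessian of h is constant: H = [[-4, -6], [-6, -12]].
det(H) = (-4)·(-12) − (-6)² = 12.
det(H) > 0 and tr(H) = -16 < 0, so H is negative definite and the point is a local maximum.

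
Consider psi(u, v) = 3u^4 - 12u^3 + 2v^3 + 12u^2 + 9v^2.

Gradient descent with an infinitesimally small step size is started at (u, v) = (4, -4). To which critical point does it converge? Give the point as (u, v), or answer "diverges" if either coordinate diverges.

psi is separable, so gradient descent decouples: u follows -∂psi/∂u, v follows -∂psi/∂v.
∂psi/∂u = 12u(u - 2)(u - 1); at u=4 this is 288, so u decreases.
∂psi/∂v = 6v(v + 3); at v=-4 this is 24, so v decreases.
The v-coordinate has no critical point in that direction and runs off to infinity.

diverges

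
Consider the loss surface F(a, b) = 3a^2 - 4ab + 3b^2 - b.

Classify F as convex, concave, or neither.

F is quadratic, so its Hessian is the constant matrix H = [[6, -4], [-4, 6]].
det(H) = 20, tr(H) = 12.
det(H) > 0 and tr(H) > 0, so H is positive definite everywhere: convex.

convex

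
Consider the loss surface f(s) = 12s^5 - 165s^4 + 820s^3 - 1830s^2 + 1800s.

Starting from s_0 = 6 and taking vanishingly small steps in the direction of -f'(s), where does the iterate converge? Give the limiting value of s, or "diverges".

f'(s) = 60(s - 5)(s - 3)(s - 2)(s - 1), so f'(6) = 3600.
Gradient descent moves in the -f' direction, i.e. s is decreasing.
The nearest critical point in that direction is s = 5, where f'' = 1440 > 0 (a local minimum). The iterate converges there.

5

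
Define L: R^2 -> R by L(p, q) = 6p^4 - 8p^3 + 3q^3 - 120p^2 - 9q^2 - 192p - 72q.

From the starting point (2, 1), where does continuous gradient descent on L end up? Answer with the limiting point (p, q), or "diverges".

(4, 4)

L is separable, so gradient descent decouples: p follows -∂L/∂p, q follows -∂L/∂q.
∂L/∂p = 24(p - 4)(p + 1)(p + 2); at p=2 this is -576, so p increases.
∂L/∂q = 9(q - 4)(q + 2); at q=1 this is -81, so q increases.
p converges to its nearest critical value 4 (a local min of the p-part); q converges to 4. The iterate converges to (4, 4).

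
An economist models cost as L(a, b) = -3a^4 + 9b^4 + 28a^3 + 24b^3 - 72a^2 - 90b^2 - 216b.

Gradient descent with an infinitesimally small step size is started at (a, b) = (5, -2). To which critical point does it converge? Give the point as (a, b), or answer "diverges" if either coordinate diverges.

L is separable, so gradient descent decouples: a follows -∂L/∂a, b follows -∂L/∂b.
∂L/∂a = -12a(a - 4)(a - 3); at a=5 this is -120, so a increases.
∂L/∂b = 36(b - 2)(b + 1)(b + 3); at b=-2 this is 144, so b decreases.
The a-coordinate has no critical point in that direction and runs off to infinity.

diverges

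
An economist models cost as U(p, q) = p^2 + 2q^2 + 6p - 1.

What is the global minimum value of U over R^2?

-10

U(p,q) separates as A(p) + B(q) − 1, so its minimum is min A + min B − 1.
A'(p) = 2p + 6 vanishes at p ∈ {-3}; B'(q) = 4q vanishes at q ∈ {0}.
Local minima of A (where A''>0): A(-3)=-9. Local minima of B: B(0)=0.
So the global minimum of U is A(-3) + B(0) − 1 = -9 + 0 − 1 = -10, attained at (-3, 0).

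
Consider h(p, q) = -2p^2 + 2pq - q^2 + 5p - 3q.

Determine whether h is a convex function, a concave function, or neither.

h is quadratic, so its Hessian is the constant matrix H = [[-4, 2], [2, -2]].
det(H) = 4, tr(H) = -6.
det(H) > 0 and tr(H) < 0, so H is negative definite everywhere: concave.

concave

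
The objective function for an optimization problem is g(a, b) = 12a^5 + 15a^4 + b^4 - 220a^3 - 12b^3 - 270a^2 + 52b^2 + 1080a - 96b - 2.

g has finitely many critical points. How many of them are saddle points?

g separates as a function of a plus a function of b, so ∇g=0 decouples.
∂g/∂a = 60(a - 3)(a - 1)(a + 2)(a + 3) = 0 at a ∈ {-3, -2, 1, 3}; ∂g/∂b = 4(b - 4)(b - 3)(b - 2) = 0 at b ∈ {2, 3, 4}.
The Hessian is diagonal: diag(g_aa, g_bb). Second derivatives: g_aa(-3)=-1440, g_aa(-2)=900, g_aa(1)=-1440, g_aa(3)=3600; g_bb(2)=8, g_bb(3)=-4, g_bb(4)=8.
Saddle points occur where the two diagonal entries have opposite signs: (-3, 2), (-3, 4), (-2, 3), (1, 2), (1, 4), (3, 3). Count: 6.

6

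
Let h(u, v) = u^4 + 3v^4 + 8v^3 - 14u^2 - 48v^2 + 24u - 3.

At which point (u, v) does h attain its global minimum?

(-3, -4)

h(u,v) separates as P(u) + Q(v) − 3, so its minimum is min P + min Q − 3.
P'(u) = 4(u - 2)(u - 1)(u + 3) vanishes at u ∈ {-3, 1, 2}; Q'(v) = 12v(v - 2)(v + 4) vanishes at v ∈ {-4, 0, 2}.
Local minima of P (where P''>0): P(-3)=-117, P(2)=8. Local minima of Q: Q(-4)=-512, Q(2)=-80.
So the global minimum of h is P(-3) + Q(-4) − 3 = -117 − 512 − 3 = -632, attained at (-3, -4).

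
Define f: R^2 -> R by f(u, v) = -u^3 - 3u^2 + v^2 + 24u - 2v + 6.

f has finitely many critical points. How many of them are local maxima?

f separates as a function of u plus a function of v, so ∇f=0 decouples.
∂f/∂u = -3(u - 2)(u + 4) = 0 at u ∈ {-4, 2}; ∂f/∂v = 2(v - 1) = 0 at v ∈ {1}.
The Hessian is diagonal: diag(f_uu, f_vv). Second derivatives: f_uu(-4)=18, f_uu(2)=-18; f_vv(1)=2.
Local maxima occur where both diagonal entries negative: none. Count: 0.

0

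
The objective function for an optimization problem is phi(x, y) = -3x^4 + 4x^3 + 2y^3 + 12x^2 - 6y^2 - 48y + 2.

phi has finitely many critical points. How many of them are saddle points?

phi separates as a function of x plus a function of y, so ∇phi=0 decouples.
∂phi/∂x = -12x(x - 2)(x + 1) = 0 at x ∈ {-1, 0, 2}; ∂phi/∂y = 6(y - 4)(y + 2) = 0 at y ∈ {-2, 4}.
The Hessian is diagonal: diag(phi_xx, phi_yy). Second derivatives: phi_xx(-1)=-36, phi_xx(0)=24, phi_xx(2)=-72; phi_yy(-2)=-36, phi_yy(4)=36.
Saddle points occur where the two diagonal entries have opposite signs: (-1, 4), (0, -2), (2, 4). Count: 3.

3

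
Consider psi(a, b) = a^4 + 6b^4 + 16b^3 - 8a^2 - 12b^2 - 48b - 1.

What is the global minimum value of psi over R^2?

-55

psi(a,b) separates as P(a) + Q(b) − 1, so its minimum is min P + min Q − 1.
P'(a) = 4a(a - 2)(a + 2) vanishes at a ∈ {-2, 0, 2}; Q'(b) = 24(b - 1)(b + 1)(b + 2) vanishes at b ∈ {-2, -1, 1}.
Local minima of P (where P''>0): P(-2)=-16, P(2)=-16. Local minima of Q: Q(-2)=16, Q(1)=-38.
So the global minimum of psi is P(-2) + Q(1) − 1 = -16 − 38 − 1 = -55, attained at (-2, 1).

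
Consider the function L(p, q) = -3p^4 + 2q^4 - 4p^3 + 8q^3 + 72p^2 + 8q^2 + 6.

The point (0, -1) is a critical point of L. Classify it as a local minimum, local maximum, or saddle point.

saddle point

The mixed partial ∂²L/∂p∂q is 0, so the Hessian at any point is diag(L_pp, L_qq) = diag(12(-3p^2 - 2p + 12), 8(3q^2 + 6q + 2)).
At (0, -1): H = diag(144, -8).
The eigenvalues have opposite signs, so H is indefinite: a saddle point.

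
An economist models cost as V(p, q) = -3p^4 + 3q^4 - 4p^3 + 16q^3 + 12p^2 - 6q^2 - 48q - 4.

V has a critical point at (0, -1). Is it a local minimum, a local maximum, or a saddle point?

saddle point

The mixed partial ∂²V/∂p∂q is 0, so the Hessian at any point is diag(V_pp, V_qq) = diag(12(-3p^2 - 2p + 2), 12(3q^2 + 8q - 1)).
At (0, -1): H = diag(24, -72).
The eigenvalues have opposite signs, so H is indefinite: a saddle point.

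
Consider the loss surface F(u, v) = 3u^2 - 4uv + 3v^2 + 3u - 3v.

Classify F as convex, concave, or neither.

convex

F is quadratic, so its Hessian is the constant matrix H = [[6, -4], [-4, 6]].
det(H) = 20, tr(H) = 12.
det(H) > 0 and tr(H) > 0, so H is positive definite everywhere: convex.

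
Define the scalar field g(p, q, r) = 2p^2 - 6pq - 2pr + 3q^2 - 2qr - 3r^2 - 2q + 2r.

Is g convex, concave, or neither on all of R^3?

neither

g is quadratic, so its Hessian is the constant matrix H = [[4, -6, -2], [-6, 6, -2], [-2, -2, -6]].
Leading principal minors: 4, -12, -16.
Neither pattern holds ⇒ H is indefinite ⇒ neither convex nor concave.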